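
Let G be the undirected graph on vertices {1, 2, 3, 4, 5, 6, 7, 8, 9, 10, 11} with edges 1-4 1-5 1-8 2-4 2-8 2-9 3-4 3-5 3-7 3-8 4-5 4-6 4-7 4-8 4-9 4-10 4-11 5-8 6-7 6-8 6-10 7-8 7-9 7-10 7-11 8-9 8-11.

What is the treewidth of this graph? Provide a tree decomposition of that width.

Every bag has size at most 4, so the width is 4 − 1 = 3 and tw(G) ≤ 3. On the other hand G contains the 4-clique {1, 4, 5, 8}. A clique must lie in a single bag of any decomposition, so no decomposition can have width below 3. Hence tw(G) = 3 exactly.

Treewidth 3.
Bags: B1 = {4, 6, 7, 8}  B2 = {3, 4, 7, 8}  B3 = {3, 4, 5, 8}  B4 = {4, 6, 7, 10}  B5 = {1, 4, 5, 8}  B6 = {4, 7, 8, 9}  B7 = {4, 7, 8, 11}  B8 = {2, 4, 8, 9}
Tree: B1–B2, B2–B3, B1–B4, B3–B5, B2–B6, B2–B7, B6–B8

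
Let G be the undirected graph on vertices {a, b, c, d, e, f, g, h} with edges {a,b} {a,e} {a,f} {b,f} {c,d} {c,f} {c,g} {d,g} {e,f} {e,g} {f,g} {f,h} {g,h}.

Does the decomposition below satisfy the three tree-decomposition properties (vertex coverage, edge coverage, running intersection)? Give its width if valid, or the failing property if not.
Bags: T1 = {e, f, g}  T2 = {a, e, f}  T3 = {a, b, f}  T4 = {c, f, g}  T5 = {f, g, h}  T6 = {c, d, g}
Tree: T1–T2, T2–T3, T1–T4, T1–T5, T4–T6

Yes; width 2.

Checking the three conditions: (i) the bags cover all of {a, b, c, d, e, f, g, h}; (ii) for each edge, some bag contains both endpoints; (iii) the bags containing any fixed vertex form a subtree. All hold, so the decomposition is valid with width 3 − 1 = 2.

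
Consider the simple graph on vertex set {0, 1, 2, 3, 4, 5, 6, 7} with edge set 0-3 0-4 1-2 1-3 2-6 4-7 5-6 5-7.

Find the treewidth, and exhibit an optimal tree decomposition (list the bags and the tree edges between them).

Each bag holds 3 vertices, so the decomposition has width 2, which upper-bounds the treewidth. Since 3–0–4–7–5–6–2–1–3 is a cycle in G, G is not acyclic. Forests are exactly the graphs of treewidth ≤ 1, so tw(G) ≥ 2. Therefore the treewidth is 2.

Treewidth 2.
One such decomposition:
Bags: B1 = {0, 3, 4}  B2 = {3, 4, 7}  B3 = {3, 5, 7}  B4 = {3, 5, 6}  B5 = {2, 3, 6}  B6 = {1, 2, 3}
Tree: B1–B2, B2–B3, B3–B4, B4–B5, B5–B6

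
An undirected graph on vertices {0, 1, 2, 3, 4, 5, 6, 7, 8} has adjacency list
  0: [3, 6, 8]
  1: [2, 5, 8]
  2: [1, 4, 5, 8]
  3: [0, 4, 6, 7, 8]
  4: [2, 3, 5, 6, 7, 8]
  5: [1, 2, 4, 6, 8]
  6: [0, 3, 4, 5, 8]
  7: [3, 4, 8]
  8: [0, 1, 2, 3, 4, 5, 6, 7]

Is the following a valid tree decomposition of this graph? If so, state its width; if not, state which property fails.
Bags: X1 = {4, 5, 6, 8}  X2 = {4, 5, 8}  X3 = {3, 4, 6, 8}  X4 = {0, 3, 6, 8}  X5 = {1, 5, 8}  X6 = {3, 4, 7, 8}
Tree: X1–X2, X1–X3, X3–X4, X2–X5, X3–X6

No — vertex 2 appears in no bag.

A tree decomposition must satisfy three properties: every vertex lies in some bag; for every edge, both endpoints lie together in some bag; and for every vertex, the bags containing it form a connected subtree. Here vertex 2 appears in no bag, so the decomposition is invalid.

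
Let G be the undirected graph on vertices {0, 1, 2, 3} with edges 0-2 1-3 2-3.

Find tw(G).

A width-1 tree decomposition is:
Bags: B1 = {2, 3}  B2 = {0, 2}  B3 = {1, 3}
Tree: B1–B2, B1–B3
Each bag holds 2 vertices, so the decomposition has width 1, which upper-bounds the treewidth. Since G has at least one edge (e.g. 3–2), it is not an edgeless graph, so tw(G) ≥ 1. Hence tw(G) = 1 exactly.

1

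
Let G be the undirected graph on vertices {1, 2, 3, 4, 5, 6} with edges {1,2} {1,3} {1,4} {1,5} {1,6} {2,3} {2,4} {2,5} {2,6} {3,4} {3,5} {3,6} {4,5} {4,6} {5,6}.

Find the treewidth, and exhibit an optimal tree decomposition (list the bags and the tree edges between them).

Treewidth 5.
Bags: B1 = {1, 2, 3, 4, 5, 6}
Tree: (single bag)

A single bag containing all 6 vertices is trivially a valid decomposition of width 5. For the lower bound, the 6 vertices {1, 2, 3, 4, 5, 6} are pairwise adjacent, and any tree decomposition puts a clique entirely inside one bag — forcing width ≥ 5. Combining the bounds, tw(G) = 5.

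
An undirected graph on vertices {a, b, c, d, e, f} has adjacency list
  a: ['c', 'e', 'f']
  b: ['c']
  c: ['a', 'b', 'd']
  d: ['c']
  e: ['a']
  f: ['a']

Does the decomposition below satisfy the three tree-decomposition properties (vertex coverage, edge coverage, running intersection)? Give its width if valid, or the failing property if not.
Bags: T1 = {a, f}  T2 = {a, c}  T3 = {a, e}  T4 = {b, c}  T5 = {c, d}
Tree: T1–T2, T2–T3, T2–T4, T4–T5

Yes; width 1.

Checking the three conditions: (i) the bags cover all of {a, b, c, d, e, f}; (ii) for each edge, some bag contains both endpoints; (iii) the bags containing any fixed vertex form a subtree. All hold, so the decomposition is valid with width 2 − 1 = 1.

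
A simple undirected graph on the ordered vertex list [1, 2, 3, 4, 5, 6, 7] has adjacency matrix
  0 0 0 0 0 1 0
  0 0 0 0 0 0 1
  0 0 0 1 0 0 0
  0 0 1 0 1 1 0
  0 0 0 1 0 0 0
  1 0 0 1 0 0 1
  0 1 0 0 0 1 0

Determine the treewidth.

1

A width-1 tree decomposition is:
Bags: B1 = {6, 7}  B2 = {2, 7}  B3 = {1, 6}  B4 = {4, 6}  B5 = {4, 5}  B6 = {3, 4}
Tree: B1–B2, B1–B3, B1–B4, B4–B5, B5–B6
Every bag has size at most 2, so the width is 2 − 1 = 1 and tw(G) ≤ 1. G has an edge, so its treewidth is at least 1. Therefore the treewidth is 1.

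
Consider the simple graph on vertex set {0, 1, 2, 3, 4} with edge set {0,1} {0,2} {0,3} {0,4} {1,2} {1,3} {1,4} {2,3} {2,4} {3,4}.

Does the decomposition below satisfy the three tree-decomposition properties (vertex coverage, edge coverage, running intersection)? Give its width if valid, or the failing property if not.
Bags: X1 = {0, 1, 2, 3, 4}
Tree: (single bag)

Every vertex of G appears in some bag (union = {0, 1, 2, 3, 4}); every edge is covered by a bag; and for each vertex v the set of bags containing v is connected in the bag tree. The decomposition is therefore valid. The largest bag has 5 vertices, so the width is 4.

Yes; width 4.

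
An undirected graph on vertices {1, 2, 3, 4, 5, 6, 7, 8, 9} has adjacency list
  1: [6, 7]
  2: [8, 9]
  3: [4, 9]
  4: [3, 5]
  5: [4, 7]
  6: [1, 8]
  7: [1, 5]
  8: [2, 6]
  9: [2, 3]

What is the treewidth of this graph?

2

A width-2 tree decomposition is:
Bags: B1 = {2, 6, 8}  B2 = {2, 6, 9}  B3 = {3, 6, 9}  B4 = {3, 4, 6}  B5 = {4, 5, 6}  B6 = {5, 6, 7}  B7 = {1, 6, 7}
Tree: B1–B2, B2–B3, B3–B4, B4–B5, B5–B6, B6–B7
Each bag holds 3 vertices, so the decomposition has width 2, which upper-bounds the treewidth. Since 6–8–2–9–3–4–5–7–1–6 is a cycle in G, G is not acyclic. Forests are exactly the graphs of treewidth ≤ 1, so tw(G) ≥ 2. Combining the bounds, tw(G) = 2.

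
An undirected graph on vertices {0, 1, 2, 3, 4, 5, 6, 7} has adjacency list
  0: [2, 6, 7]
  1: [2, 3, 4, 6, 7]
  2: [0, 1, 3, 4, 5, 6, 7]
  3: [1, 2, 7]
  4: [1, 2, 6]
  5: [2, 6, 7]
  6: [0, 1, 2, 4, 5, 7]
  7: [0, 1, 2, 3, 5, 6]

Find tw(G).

3

A width-3 tree decomposition is:
Bags: B1 = {2, 5, 6, 7}  B2 = {1, 2, 6, 7}  B3 = {1, 2, 4, 6}  B4 = {0, 2, 6, 7}  B5 = {1, 2, 3, 7}
Tree: B1–B2, B2–B3, B1–B4, B2–B5
Each bag holds 4 vertices, so the decomposition has width 3, which upper-bounds the treewidth. Conversely, {1, 2, 3, 7} is a clique of size 4, and the vertices of any clique must share a bag in every tree decomposition; so some bag has ≥ 4 vertices and tw(G) ≥ 3. The upper and lower bounds meet at 3, so that is the treewidth.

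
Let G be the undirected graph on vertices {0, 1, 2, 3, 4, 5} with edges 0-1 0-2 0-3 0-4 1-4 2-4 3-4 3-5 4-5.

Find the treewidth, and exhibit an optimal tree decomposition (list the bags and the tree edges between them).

Treewidth 2.
One optimal decomposition is:
Bags: B1 = {0, 3, 4}  B2 = {0, 1, 4}  B3 = {0, 2, 4}  B4 = {3, 4, 5}
Tree: B1–B2, B1–B3, B1–B4

Every bag has size at most 3, so the width is 3 − 1 = 2 and tw(G) ≤ 2. For the lower bound, the 3 vertices {0, 1, 4} are pairwise adjacent, and any tree decomposition puts a clique entirely inside one bag — forcing width ≥ 2. Therefore the treewidth is 2.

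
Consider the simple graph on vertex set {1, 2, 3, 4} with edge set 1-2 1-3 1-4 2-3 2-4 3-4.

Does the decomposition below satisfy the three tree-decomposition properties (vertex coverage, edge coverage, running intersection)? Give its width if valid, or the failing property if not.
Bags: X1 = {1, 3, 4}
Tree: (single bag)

A tree decomposition must satisfy three properties: every vertex lies in some bag; for every edge, both endpoints lie together in some bag; and for every vertex, the bags containing it form a connected subtree. Here vertex 2 appears in no bag, so the decomposition is invalid.

No — vertex 2 appears in no bag.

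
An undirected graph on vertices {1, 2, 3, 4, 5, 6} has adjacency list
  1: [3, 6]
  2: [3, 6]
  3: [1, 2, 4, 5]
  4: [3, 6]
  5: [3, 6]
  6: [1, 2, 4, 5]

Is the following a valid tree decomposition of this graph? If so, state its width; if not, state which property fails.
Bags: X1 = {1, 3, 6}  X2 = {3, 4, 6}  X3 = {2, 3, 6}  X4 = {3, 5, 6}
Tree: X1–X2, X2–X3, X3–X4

Checking the three conditions: (i) the bags cover all of {1, 2, 3, 4, 5, 6}; (ii) for each edge, some bag contains both endpoints; (iii) the bags containing any fixed vertex form a subtree. All hold, so the decomposition is valid with width 3 − 1 = 2.

Yes; width 2.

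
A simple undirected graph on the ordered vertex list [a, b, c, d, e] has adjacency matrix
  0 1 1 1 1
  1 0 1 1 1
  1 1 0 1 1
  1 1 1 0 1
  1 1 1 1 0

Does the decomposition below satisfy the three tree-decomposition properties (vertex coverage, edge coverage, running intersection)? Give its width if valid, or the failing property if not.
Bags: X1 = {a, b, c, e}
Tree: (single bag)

No — vertex d appears in no bag.

A tree decomposition must satisfy three properties: every vertex lies in some bag; for every edge, both endpoints lie together in some bag; and for every vertex, the bags containing it form a connected subtree. Here vertex d appears in no bag, so the decomposition is invalid.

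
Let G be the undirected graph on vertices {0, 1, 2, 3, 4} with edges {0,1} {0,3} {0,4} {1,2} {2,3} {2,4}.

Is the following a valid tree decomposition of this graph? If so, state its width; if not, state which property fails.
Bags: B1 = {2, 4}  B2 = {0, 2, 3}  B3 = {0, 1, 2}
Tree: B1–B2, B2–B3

A tree decomposition must satisfy three properties: every vertex lies in some bag; for every edge, both endpoints lie together in some bag; and for every vertex, the bags containing it form a connected subtree. Here edge (0,4) lies in no bag, so the decomposition is invalid.

No — edge (0,4) lies in no bag.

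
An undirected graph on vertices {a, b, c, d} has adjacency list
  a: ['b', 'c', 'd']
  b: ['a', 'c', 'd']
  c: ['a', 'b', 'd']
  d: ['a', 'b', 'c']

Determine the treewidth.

3

A width-3 tree decomposition is:
Bags: B1 = {a, b, c, d}
Tree: (single bag)
With just one bag of size 4, the width is 4 − 1 = 3, so tw(G) ≤ 3. On the other hand G contains the 4-clique {a, b, c, d}. A clique must lie in a single bag of any decomposition, so no decomposition can have width below 3. Combining the bounds, tw(G) = 3.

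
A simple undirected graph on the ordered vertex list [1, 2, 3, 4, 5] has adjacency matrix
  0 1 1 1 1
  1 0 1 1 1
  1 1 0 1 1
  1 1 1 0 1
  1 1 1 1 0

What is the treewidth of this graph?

A width-4 tree decomposition is:
Bags: B1 = {1, 2, 3, 4, 5}
Tree: (single bag)
With just one bag of size 5, the width is 5 − 1 = 4, so tw(G) ≤ 4. Conversely, {1, 2, 3, 4, 5} is a clique of size 5, and the vertices of any clique must share a bag in every tree decomposition; so some bag has ≥ 5 vertices and tw(G) ≥ 4. The upper and lower bounds meet at 4, so that is the treewidth.

4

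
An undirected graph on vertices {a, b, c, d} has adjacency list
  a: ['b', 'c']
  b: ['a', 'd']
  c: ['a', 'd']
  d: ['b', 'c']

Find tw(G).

A width-2 tree decomposition is:
Bags: B1 = {a, b, d}  B2 = {a, c, d}
Tree: B1–B2
Every bag has size at most 3, so the width is 3 − 1 = 2 and tw(G) ≤ 2. For the lower bound, G contains the cycle d–b–a–c–d, so G is not a forest; only forests have treewidth ≤ 1, hence tw(G) ≥ 2. Therefore the treewidth is 2.

2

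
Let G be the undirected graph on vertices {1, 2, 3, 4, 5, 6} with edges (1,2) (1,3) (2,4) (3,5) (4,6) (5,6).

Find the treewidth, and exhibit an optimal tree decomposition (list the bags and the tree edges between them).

Every bag has size at most 3, so the width is 3 − 1 = 2 and tw(G) ≤ 2. For the lower bound, G contains the cycle 6–5–3–1–2–4–6, so G is not a forest; only forests have treewidth ≤ 1, hence tw(G) ≥ 2. Therefore the treewidth is 2.

Treewidth 2.
One optimal decomposition is:
Bags: B1 = {3, 5, 6}  B2 = {1, 3, 6}  B3 = {1, 2, 6}  B4 = {2, 4, 6}
Tree: B1–B2, B2–B3, B3–B4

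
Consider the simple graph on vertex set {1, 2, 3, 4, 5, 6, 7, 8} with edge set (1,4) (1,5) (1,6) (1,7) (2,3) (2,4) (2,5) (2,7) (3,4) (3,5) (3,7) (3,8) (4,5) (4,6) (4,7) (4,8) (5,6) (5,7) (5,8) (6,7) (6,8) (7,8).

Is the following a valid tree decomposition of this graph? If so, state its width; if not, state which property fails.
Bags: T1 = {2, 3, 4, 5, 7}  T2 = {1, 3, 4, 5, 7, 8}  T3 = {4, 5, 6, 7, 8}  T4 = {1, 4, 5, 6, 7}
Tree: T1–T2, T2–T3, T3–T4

A tree decomposition must satisfy three properties: every vertex lies in some bag; for every edge, both endpoints lie together in some bag; and for every vertex, the bags containing it form a connected subtree. Here bags containing vertex 1 are not connected in the tree, so the decomposition is invalid.

No — bags containing vertex 1 are not connected in the tree.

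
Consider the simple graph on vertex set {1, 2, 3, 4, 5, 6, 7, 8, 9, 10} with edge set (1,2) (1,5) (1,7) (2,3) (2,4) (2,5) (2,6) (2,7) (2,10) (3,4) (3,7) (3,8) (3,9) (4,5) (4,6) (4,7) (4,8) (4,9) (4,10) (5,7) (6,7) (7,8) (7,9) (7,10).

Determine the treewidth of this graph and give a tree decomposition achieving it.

Each bag holds 4 vertices, so the decomposition has width 3, which upper-bounds the treewidth. Conversely, {1, 2, 5, 7} is a clique of size 4, and the vertices of any clique must share a bag in every tree decomposition; so some bag has ≥ 4 vertices and tw(G) ≥ 3. The upper and lower bounds meet at 3, so that is the treewidth.

Treewidth 3.
One such decomposition:
Bags: B1 = {2, 4, 6, 7}  B2 = {2, 3, 4, 7}  B3 = {3, 4, 7, 8}  B4 = {3, 4, 7, 9}  B5 = {2, 4, 5, 7}  B6 = {1, 2, 5, 7}  B7 = {2, 4, 7, 10}
Tree: B1–B2, B2–B3, B3–B4, B2–B5, B5–B6, B2–B7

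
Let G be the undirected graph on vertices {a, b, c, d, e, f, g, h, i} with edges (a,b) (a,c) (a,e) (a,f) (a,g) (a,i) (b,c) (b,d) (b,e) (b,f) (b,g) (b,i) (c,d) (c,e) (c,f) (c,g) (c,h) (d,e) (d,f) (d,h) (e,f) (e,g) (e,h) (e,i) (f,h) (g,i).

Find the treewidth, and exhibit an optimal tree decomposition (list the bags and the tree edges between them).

Each bag holds 5 vertices, so the decomposition has width 4, which upper-bounds the treewidth. Conversely, {c, d, e, f, h} is a clique of size 5, and the vertices of any clique must share a bag in every tree decomposition; so some bag has ≥ 5 vertices and tw(G) ≥ 4. The upper and lower bounds meet at 4, so that is the treewidth.

Treewidth 4.
Bags: B1 = {b, c, d, e, f}  B2 = {a, b, c, e, f}  B3 = {c, d, e, f, h}  B4 = {a, b, c, e, g}  B5 = {a, b, e, g, i}
Tree: B1–B2, B1–B3, B2–B4, B4–B5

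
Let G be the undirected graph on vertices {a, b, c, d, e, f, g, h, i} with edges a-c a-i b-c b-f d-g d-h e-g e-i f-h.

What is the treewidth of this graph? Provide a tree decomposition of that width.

Treewidth 2.
One optimal decomposition is:
Bags: B1 = {d, f, h}  B2 = {b, d, f}  B3 = {b, c, d}  B4 = {a, c, d}  B5 = {a, d, i}  B6 = {d, e, i}  B7 = {d, e, g}
Tree: B1–B2, B2–B3, B3–B4, B4–B5, B5–B6, B6–B7

Each bag holds 3 vertices, so the decomposition has width 2, which upper-bounds the treewidth. The edges d–h–f–b–c–a–i–e–g–d form a cycle, so G is not a tree and its treewidth is at least 2. Combining the bounds, tw(G) = 2.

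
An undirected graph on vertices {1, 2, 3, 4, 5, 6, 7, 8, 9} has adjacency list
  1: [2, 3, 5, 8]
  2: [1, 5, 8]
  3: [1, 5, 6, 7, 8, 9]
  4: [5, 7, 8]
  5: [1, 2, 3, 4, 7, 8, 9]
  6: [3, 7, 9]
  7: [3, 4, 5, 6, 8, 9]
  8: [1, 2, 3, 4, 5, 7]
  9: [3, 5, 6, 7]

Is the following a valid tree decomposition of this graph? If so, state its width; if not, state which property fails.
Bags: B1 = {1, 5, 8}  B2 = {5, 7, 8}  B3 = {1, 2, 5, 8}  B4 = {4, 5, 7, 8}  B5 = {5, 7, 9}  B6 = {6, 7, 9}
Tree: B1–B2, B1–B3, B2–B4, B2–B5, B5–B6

A tree decomposition must satisfy three properties: every vertex lies in some bag; for every edge, both endpoints lie together in some bag; and for every vertex, the bags containing it form a connected subtree. Here vertex 3 appears in no bag, so the decomposition is invalid.

No — vertex 3 appears in no bag.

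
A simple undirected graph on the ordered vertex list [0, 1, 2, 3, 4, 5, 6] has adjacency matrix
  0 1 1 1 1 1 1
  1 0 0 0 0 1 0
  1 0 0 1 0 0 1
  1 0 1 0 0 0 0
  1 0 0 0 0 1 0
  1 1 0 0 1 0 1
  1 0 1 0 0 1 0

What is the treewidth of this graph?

A width-2 tree decomposition is:
Bags: B1 = {0, 1, 5}  B2 = {0, 4, 5}  B3 = {0, 5, 6}  B4 = {0, 2, 6}  B5 = {0, 2, 3}
Tree: B1–B2, B2–B3, B3–B4, B4–B5
Each bag holds 3 vertices, so the decomposition has width 2, which upper-bounds the treewidth. On the other hand G contains the 3-clique {0, 2, 3}. A clique must lie in a single bag of any decomposition, so no decomposition can have width below 2. Hence tw(G) = 2 exactly.

2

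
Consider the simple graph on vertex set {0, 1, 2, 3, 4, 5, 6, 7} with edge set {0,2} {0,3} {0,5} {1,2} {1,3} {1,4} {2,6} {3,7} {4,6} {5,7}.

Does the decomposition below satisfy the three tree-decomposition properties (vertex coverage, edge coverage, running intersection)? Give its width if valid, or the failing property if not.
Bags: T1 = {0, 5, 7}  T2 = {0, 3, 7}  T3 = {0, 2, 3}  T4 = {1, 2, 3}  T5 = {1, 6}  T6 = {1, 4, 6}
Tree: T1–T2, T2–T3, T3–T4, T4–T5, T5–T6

No — edge (2,6) lies in no bag.

A tree decomposition must satisfy three properties: every vertex lies in some bag; for every edge, both endpoints lie together in some bag; and for every vertex, the bags containing it form a connected subtree. Here edge (2,6) lies in no bag, so the decomposition is invalid.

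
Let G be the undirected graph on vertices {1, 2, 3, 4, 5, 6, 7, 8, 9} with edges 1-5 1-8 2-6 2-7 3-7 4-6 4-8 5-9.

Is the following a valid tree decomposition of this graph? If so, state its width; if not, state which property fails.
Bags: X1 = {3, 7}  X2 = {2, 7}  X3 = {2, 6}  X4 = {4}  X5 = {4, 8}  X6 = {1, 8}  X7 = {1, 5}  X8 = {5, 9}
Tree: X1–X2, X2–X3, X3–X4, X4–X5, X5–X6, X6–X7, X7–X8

A tree decomposition must satisfy three properties: every vertex lies in some bag; for every edge, both endpoints lie together in some bag; and for every vertex, the bags containing it form a connected subtree. Here edge (6,4) lies in no bag, so the decomposition is invalid.

No — edge (6,4) lies in no bag.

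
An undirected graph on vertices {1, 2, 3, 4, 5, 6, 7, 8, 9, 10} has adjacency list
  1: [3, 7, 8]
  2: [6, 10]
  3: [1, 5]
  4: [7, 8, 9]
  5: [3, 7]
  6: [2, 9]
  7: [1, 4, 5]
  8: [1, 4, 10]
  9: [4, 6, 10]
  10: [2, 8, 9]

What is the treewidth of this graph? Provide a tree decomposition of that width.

Each bag holds 3 vertices, so the decomposition has width 2, which upper-bounds the treewidth. The edges 2–6–9–10–2 form a cycle, so G is not a tree and its treewidth is at least 2. Therefore the treewidth is 2.

Treewidth 2.
One such decomposition:
Bags: B1 = {2, 6, 10}  B2 = {6, 9, 10}  B3 = {8, 9, 10}  B4 = {4, 8, 9}  B5 = {1, 4, 8}  B6 = {1, 4, 7}  B7 = {1, 3, 7}  B8 = {3, 5, 7}
Tree: B1–B2, B2–B3, B3–B4, B4–B5, B5–B6, B6–B7, B7–B8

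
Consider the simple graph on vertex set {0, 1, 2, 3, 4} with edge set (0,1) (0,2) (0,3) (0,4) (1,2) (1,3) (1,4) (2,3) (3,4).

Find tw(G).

3

A width-3 tree decomposition is:
Bags: B1 = {0, 1, 3, 4}  B2 = {0, 1, 2, 3}
Tree: B1–B2
The largest bag has 4 vertices, giving width 3; this decomposition certifies tw(G) ≤ 3. Conversely, {0, 1, 2, 3} is a clique of size 4, and the vertices of any clique must share a bag in every tree decomposition; so some bag has ≥ 4 vertices and tw(G) ≥ 3. Therefore the treewidth is 3.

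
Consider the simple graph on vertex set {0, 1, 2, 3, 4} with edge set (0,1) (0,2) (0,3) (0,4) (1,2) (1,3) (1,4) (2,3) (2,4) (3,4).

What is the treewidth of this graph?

4

A width-4 tree decomposition is:
Bags: B1 = {0, 1, 2, 3, 4}
Tree: (single bag)
A single bag containing all 5 vertices is trivially a valid decomposition of width 4. For the lower bound, the 5 vertices {0, 1, 2, 3, 4} are pairwise adjacent, and any tree decomposition puts a clique entirely inside one bag — forcing width ≥ 4. Hence tw(G) = 4 exactly.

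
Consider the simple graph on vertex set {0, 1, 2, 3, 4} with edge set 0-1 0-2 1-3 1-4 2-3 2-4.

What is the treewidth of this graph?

2

A width-2 tree decomposition is:
Bags: B1 = {1, 2, 4}  B2 = {1, 2, 3}  B3 = {0, 1, 2}
Tree: B1–B2, B2–B3
Every bag has size at most 3, so the width is 3 − 1 = 2 and tw(G) ≤ 2. The edges 1–4–2–3–1 form a cycle, so G is not a tree and its treewidth is at least 2. Combining the bounds, tw(G) = 2.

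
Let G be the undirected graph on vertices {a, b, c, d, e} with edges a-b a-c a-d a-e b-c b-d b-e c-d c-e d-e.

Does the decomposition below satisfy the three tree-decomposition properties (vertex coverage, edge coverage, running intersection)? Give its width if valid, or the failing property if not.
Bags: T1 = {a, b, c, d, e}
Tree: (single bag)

Checking the three conditions: (i) the bags cover all of {a, b, c, d, e}; (ii) for each edge, some bag contains both endpoints; (iii) the bags containing any fixed vertex form a subtree. All hold, so the decomposition is valid with width 5 − 1 = 4.

Yes; width 4.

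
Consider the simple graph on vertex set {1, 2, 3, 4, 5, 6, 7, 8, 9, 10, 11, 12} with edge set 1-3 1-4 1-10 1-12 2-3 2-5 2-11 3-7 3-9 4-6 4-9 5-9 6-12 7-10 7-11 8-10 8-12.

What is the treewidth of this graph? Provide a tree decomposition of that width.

The largest bag has 4 vertices, giving width 3; this decomposition certifies tw(G) ≤ 3. For the lower bound: the 4 vertex sets {2,5,11}, {7}, {3}, {1,4,9,10} are disjoint, each induces a connected subgraph, and every pair is joined by at least one edge of G. Contracting each set to a single vertex therefore yields K_{4} as a minor, and since treewidth is minor-monotone, tw(G) ≥ tw(K_{4}) = 3. Therefore the treewidth is 3.

Treewidth 3.
One such decomposition:
Bags: B1 = {2, 5, 7, 11}  B2 = {2, 3, 5, 7}  B3 = {3, 5, 7, 9}  B4 = {3, 7, 9, 10}  B5 = {1, 3, 9, 10}  B6 = {1, 4, 9, 10}  B7 = {1, 4, 8, 10}  B8 = {1, 4, 8, 12}  B9 = {4, 6, 8, 12}
Tree: B1–B2, B2–B3, B3–B4, B4–B5, B5–B6, B6–B7, B7–B8, B8–B9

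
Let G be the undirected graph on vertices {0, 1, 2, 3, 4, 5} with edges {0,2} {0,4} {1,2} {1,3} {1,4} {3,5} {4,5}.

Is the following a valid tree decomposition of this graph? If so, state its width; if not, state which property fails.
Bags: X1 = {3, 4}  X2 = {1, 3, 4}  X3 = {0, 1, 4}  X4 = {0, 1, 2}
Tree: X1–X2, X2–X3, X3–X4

No — vertex 5 appears in no bag.

A tree decomposition must satisfy three properties: every vertex lies in some bag; for every edge, both endpoints lie together in some bag; and for every vertex, the bags containing it form a connected subtree. Here vertex 5 appears in no bag, so the decomposition is invalid.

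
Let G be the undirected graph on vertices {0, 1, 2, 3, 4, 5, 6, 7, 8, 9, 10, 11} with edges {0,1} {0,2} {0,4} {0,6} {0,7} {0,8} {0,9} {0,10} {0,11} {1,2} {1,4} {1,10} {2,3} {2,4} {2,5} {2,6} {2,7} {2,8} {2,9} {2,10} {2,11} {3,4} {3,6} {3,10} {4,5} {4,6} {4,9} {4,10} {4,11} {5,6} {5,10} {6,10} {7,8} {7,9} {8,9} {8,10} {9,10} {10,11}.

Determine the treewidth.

A width-4 tree decomposition is:
Bags: B1 = {0, 2, 4, 6, 10}  B2 = {0, 2, 4, 9, 10}  B3 = {0, 2, 4, 10, 11}  B4 = {0, 2, 8, 9, 10}  B5 = {0, 1, 2, 4, 10}  B6 = {2, 4, 5, 6, 10}  B7 = {2, 3, 4, 6, 10}  B8 = {0, 2, 7, 8, 9}
Tree: B1–B2, B1–B3, B2–B4, B3–B5, B1–B6, B1–B7, B4–B8
Each bag holds 5 vertices, so the decomposition has width 4, which upper-bounds the treewidth. For the lower bound, the 5 vertices {0, 2, 8, 9, 10} are pairwise adjacent, and any tree decomposition puts a clique entirely inside one bag — forcing width ≥ 4. Therefore the treewidth is 4.

4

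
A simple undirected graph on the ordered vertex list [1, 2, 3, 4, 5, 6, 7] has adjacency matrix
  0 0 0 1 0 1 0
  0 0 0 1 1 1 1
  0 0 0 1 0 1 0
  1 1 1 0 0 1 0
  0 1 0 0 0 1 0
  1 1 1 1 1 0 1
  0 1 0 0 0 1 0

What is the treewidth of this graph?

A width-2 tree decomposition is:
Bags: B1 = {2, 4, 6}  B2 = {2, 6, 7}  B3 = {3, 4, 6}  B4 = {2, 5, 6}  B5 = {1, 4, 6}
Tree: B1–B2, B1–B3, B2–B4, B3–B5
The largest bag has 3 vertices, giving width 2; this decomposition certifies tw(G) ≤ 2. Conversely, {1, 4, 6} is a clique of size 3, and the vertices of any clique must share a bag in every tree decomposition; so some bag has ≥ 3 vertices and tw(G) ≥ 2. Combining the bounds, tw(G) = 2.

2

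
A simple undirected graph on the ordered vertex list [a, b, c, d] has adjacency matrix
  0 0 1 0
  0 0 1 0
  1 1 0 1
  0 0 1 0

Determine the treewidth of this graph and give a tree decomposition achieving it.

Every bag has size at most 2, so the width is 2 − 1 = 1 and tw(G) ≤ 1. G has an edge, so its treewidth is at least 1. Hence tw(G) = 1 exactly.

Treewidth 1.
One such decomposition:
Bags: B1 = {a, c}  B2 = {c, d}  B3 = {b, c}
Tree: B1–B2, B2–B3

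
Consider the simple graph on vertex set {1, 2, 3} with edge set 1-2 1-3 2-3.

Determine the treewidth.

A width-2 tree decomposition is:
Bags: B1 = {1, 2, 3}
Tree: (single bag)
A single bag containing all 3 vertices is trivially a valid decomposition of width 2. For the lower bound, the 3 vertices {1, 2, 3} are pairwise adjacent, and any tree decomposition puts a clique entirely inside one bag — forcing width ≥ 2. Hence tw(G) = 2 exactly.

2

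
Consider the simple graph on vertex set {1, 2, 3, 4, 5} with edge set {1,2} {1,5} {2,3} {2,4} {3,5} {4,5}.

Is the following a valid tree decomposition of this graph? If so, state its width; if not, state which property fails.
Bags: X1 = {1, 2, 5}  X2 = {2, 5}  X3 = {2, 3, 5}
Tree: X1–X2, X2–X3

No — vertex 4 appears in no bag.

A tree decomposition must satisfy three properties: every vertex lies in some bag; for every edge, both endpoints lie together in some bag; and for every vertex, the bags containing it form a connected subtree. Here vertex 4 appears in no bag, so the decomposition is invalid.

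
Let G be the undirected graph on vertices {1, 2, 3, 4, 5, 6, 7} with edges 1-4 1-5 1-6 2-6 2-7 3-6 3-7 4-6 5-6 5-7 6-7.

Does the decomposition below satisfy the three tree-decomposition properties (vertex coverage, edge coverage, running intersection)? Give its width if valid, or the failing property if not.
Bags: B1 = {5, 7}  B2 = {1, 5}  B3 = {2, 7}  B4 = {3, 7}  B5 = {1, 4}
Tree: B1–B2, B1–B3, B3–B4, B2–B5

No — vertex 6 appears in no bag.

A tree decomposition must satisfy three properties: every vertex lies in some bag; for every edge, both endpoints lie together in some bag; and for every vertex, the bags containing it form a connected subtree. Here vertex 6 appears in no bag, so the decomposition is invalid.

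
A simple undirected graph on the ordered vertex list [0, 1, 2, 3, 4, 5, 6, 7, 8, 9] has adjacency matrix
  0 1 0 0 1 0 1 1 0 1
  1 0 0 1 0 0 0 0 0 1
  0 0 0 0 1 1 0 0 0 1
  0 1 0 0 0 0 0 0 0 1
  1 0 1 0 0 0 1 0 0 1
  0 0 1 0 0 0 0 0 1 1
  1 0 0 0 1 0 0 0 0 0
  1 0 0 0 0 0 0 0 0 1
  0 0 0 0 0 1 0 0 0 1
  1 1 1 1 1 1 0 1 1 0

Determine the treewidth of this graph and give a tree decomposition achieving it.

Treewidth 2.
Bags: B1 = {2, 5, 9}  B2 = {2, 4, 9}  B3 = {0, 4, 9}  B4 = {0, 1, 9}  B5 = {0, 7, 9}  B6 = {1, 3, 9}  B7 = {5, 8, 9}  B8 = {0, 4, 6}
Tree: B1–B2, B2–B3, B3–B4, B3–B5, B4–B6, B1–B7, B3–B8

The largest bag has 3 vertices, giving width 2; this decomposition certifies tw(G) ≤ 2. On the other hand G contains the 3-clique {0, 1, 9}. A clique must lie in a single bag of any decomposition, so no decomposition can have width below 2. Therefore the treewidth is 2.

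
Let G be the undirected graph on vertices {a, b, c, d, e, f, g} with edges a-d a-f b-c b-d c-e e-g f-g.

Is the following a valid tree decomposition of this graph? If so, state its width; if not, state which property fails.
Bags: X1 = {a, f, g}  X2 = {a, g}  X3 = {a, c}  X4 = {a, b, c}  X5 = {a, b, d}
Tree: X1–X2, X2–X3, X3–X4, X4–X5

A tree decomposition must satisfy three properties: every vertex lies in some bag; for every edge, both endpoints lie together in some bag; and for every vertex, the bags containing it form a connected subtree. Here vertex e appears in no bag, so the decomposition is invalid.

No — vertex e appears in no bag.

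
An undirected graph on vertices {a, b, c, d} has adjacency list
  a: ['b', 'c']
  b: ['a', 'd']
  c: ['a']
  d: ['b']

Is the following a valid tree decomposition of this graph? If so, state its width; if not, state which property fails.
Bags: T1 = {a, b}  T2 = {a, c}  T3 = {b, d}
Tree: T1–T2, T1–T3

Checking the three conditions: (i) the bags cover all of {a, b, c, d}; (ii) for each edge, some bag contains both endpoints; (iii) the bags containing any fixed vertex form a subtree. All hold, so the decomposition is valid with width 2 − 1 = 1.

Yes; width 1.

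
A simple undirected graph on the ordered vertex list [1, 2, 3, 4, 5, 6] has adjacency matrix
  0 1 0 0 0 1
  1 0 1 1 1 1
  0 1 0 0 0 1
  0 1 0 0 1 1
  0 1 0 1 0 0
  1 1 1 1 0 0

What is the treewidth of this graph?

2

A width-2 tree decomposition is:
Bags: B1 = {2, 4, 6}  B2 = {1, 2, 6}  B3 = {2, 3, 6}  B4 = {2, 4, 5}
Tree: B1–B2, B1–B3, B1–B4
The largest bag has 3 vertices, giving width 2; this decomposition certifies tw(G) ≤ 2. On the other hand G contains the 3-clique {2, 4, 5}. A clique must lie in a single bag of any decomposition, so no decomposition can have width below 2. Hence tw(G) = 2 exactly.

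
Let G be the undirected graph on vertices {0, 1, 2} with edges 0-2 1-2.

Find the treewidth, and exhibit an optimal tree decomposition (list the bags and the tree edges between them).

Each bag holds 2 vertices, so the decomposition has width 1, which upper-bounds the treewidth. Since G has at least one edge (e.g. 2–1), it is not an edgeless graph, so tw(G) ≥ 1. Therefore the treewidth is 1.

Treewidth 1.
One such decomposition:
Bags: B1 = {1, 2}  B2 = {0, 2}
Tree: B1–B2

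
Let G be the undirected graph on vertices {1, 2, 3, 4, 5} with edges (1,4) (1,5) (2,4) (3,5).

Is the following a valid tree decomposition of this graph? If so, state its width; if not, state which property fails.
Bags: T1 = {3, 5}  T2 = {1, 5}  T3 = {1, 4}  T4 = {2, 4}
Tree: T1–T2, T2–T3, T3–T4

Yes; width 1.

Vertex coverage: the bags together contain {1, 2, 3, 4, 5}, the full vertex set. Edge coverage: each edge of G has both endpoints in at least one bag. Running intersection: for every vertex, the bags containing it form a connected subtree. All three properties hold, so this is a valid tree decomposition of width max|bag| − 1 = 1, and hence tw(G) ≤ 1.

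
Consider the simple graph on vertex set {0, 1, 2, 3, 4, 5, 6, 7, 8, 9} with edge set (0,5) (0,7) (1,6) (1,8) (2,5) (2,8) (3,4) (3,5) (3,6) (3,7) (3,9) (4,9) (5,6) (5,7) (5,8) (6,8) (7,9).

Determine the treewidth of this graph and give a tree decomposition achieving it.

Treewidth 2.
One such decomposition:
Bags: B1 = {3, 5, 7}  B2 = {3, 5, 6}  B3 = {3, 7, 9}  B4 = {3, 4, 9}  B5 = {5, 6, 8}  B6 = {2, 5, 8}  B7 = {1, 6, 8}  B8 = {0, 5, 7}
Tree: B1–B2, B1–B3, B3–B4, B2–B5, B5–B6, B5–B7, B1–B8

Each bag holds 3 vertices, so the decomposition has width 2, which upper-bounds the treewidth. For the lower bound, the 3 vertices {1, 6, 8} are pairwise adjacent, and any tree decomposition puts a clique entirely inside one bag — forcing width ≥ 2. Combining the bounds, tw(G) = 2.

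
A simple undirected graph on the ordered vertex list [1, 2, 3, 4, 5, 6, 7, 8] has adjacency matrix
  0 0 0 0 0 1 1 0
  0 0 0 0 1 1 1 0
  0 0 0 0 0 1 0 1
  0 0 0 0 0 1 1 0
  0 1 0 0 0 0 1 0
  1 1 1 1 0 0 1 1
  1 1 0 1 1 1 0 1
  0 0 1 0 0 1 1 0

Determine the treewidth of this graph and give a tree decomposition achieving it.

Each bag holds 3 vertices, so the decomposition has width 2, which upper-bounds the treewidth. For the lower bound, the 3 vertices {2, 5, 7} are pairwise adjacent, and any tree decomposition puts a clique entirely inside one bag — forcing width ≥ 2. The upper and lower bounds meet at 2, so that is the treewidth.

Treewidth 2.
Bags: B1 = {2, 6, 7}  B2 = {1, 6, 7}  B3 = {6, 7, 8}  B4 = {2, 5, 7}  B5 = {3, 6, 8}  B6 = {4, 6, 7}
Tree: B1–B2, B2–B3, B1–B4, B3–B5, B1–B6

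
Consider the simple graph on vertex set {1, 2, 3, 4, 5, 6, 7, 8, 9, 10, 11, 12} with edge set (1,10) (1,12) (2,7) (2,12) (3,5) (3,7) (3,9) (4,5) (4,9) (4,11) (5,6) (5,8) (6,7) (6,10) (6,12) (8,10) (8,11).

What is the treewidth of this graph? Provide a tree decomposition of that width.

Treewidth 3.
One such decomposition:
Bags: B1 = {4, 8, 9, 11}  B2 = {4, 5, 8, 9}  B3 = {3, 5, 8, 9}  B4 = {3, 5, 8, 10}  B5 = {3, 5, 6, 10}  B6 = {3, 6, 7, 10}  B7 = {1, 6, 7, 10}  B8 = {1, 6, 7, 12}  B9 = {1, 2, 7, 12}
Tree: B1–B2, B2–B3, B3–B4, B4–B5, B5–B6, B6–B7, B7–B8, B8–B9

Every bag has size at most 4, so the width is 4 − 1 = 3 and tw(G) ≤ 3. For the lower bound: the 4 vertex sets {4,9,11}, {8}, {5}, {3,6,7,10} are disjoint, each induces a connected subgraph, and every pair is joined by at least one edge of G. Contracting each set to a single vertex therefore yields K_{4} as a minor, and since treewidth is minor-monotone, tw(G) ≥ tw(K_{4}) = 3. Combining the bounds, tw(G) = 3.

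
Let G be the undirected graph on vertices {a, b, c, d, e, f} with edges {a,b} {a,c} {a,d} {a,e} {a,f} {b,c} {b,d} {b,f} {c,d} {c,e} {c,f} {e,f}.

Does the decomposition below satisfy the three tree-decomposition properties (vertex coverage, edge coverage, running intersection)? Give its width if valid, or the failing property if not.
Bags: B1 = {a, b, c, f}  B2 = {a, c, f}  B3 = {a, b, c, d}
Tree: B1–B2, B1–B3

No — vertex e appears in no bag.

A tree decomposition must satisfy three properties: every vertex lies in some bag; for every edge, both endpoints lie together in some bag; and for every vertex, the bags containing it form a connected subtree. Here vertex e appears in no bag, so the decomposition is invalid.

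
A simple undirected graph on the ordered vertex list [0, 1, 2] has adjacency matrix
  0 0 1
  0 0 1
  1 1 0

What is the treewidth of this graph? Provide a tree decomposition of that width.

Treewidth 1.
One optimal decomposition is:
Bags: B1 = {1, 2}  B2 = {0, 2}
Tree: B1–B2

Every bag has size at most 2, so the width is 2 − 1 = 1 and tw(G) ≤ 1. G has an edge, so its treewidth is at least 1. Combining the bounds, tw(G) = 1.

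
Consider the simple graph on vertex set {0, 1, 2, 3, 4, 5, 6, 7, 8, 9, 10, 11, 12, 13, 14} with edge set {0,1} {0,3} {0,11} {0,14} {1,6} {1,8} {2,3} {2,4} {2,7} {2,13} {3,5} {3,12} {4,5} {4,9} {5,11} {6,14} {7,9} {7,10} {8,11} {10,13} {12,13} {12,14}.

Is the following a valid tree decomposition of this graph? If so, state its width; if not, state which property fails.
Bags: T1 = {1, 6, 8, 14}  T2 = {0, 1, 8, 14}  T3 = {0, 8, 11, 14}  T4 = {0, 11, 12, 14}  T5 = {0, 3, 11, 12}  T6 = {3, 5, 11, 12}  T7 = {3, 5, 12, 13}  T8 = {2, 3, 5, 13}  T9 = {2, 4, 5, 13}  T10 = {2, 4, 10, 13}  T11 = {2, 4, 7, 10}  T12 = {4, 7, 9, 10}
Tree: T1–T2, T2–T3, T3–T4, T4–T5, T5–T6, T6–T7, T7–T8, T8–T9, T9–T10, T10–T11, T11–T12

Yes; width 3.

Checking the three conditions: (i) the bags cover all of {0, 1, 2, 3, 4, 5, 6, 7, 8, 9, 10, 11, 12, 13, 14}; (ii) for each edge, some bag contains both endpoints; (iii) the bags containing any fixed vertex form a subtree. All hold, so the decomposition is valid with width 4 − 1 = 3.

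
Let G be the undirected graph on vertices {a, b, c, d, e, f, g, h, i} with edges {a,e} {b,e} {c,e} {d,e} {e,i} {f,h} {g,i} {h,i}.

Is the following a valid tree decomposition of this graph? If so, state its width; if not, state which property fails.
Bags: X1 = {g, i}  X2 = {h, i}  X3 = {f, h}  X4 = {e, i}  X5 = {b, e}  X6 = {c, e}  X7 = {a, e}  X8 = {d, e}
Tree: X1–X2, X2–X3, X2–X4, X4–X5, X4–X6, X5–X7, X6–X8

Yes; width 1.

Checking the three conditions: (i) the bags cover all of {a, b, c, d, e, f, g, h, i}; (ii) for each edge, some bag contains both endpoints; (iii) the bags containing any fixed vertex form a subtree. All hold, so the decomposition is valid with width 2 − 1 = 1.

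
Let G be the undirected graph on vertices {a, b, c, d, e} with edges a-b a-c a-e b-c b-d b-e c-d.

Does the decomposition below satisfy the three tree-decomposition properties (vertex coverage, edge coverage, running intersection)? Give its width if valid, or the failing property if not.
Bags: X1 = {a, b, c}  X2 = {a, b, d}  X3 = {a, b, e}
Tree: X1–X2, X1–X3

No — edge (c,d) lies in no bag.

A tree decomposition must satisfy three properties: every vertex lies in some bag; for every edge, both endpoints lie together in some bag; and for every vertex, the bags containing it form a connected subtree. Here edge (c,d) lies in no bag, so the decomposition is invalid.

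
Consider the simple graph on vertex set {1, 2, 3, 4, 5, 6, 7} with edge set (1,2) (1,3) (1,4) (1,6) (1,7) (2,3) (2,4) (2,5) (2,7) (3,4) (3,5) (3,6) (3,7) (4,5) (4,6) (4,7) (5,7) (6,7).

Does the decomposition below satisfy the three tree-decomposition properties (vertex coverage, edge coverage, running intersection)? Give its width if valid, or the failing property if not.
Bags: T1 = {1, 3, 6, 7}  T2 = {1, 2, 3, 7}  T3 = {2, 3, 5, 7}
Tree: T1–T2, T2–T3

No — vertex 4 appears in no bag.

A tree decomposition must satisfy three properties: every vertex lies in some bag; for every edge, both endpoints lie together in some bag; and for every vertex, the bags containing it form a connected subtree. Here vertex 4 appears in no bag, so the decomposition is invalid.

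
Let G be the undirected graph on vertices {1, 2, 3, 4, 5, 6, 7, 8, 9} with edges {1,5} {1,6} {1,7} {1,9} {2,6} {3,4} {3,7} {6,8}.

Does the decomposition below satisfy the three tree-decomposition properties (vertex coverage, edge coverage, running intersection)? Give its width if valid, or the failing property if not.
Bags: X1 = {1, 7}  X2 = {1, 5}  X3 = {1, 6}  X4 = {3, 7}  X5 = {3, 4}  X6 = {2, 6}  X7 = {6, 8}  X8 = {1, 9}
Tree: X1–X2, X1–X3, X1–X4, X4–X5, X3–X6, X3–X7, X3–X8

Every vertex of G appears in some bag (union = {1, 2, 3, 4, 5, 6, 7, 8, 9}); every edge is covered by a bag; and for each vertex v the set of bags containing v is connected in the bag tree. The decomposition is therefore valid. The largest bag has 2 vertices, so the width is 1.

Yes; width 1.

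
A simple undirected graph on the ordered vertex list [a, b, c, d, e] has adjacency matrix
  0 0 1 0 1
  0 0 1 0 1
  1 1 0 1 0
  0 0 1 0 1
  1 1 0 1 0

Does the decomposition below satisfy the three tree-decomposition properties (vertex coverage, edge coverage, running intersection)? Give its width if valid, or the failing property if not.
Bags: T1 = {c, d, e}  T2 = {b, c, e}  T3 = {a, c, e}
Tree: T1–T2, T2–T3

Checking the three conditions: (i) the bags cover all of {a, b, c, d, e}; (ii) for each edge, some bag contains both endpoints; (iii) the bags containing any fixed vertex form a subtree. All hold, so the decomposition is valid with width 3 − 1 = 2.

Yes; width 2.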